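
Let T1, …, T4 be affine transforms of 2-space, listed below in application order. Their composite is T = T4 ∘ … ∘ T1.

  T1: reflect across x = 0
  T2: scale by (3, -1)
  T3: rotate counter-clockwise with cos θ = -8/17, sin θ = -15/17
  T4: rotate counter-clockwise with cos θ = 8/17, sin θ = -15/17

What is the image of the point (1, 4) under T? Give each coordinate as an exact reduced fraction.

T(p) = (3, 4)

T1 reflect across x = 0: (1, 4) → (-1, 4)
T2 scale by (3, -1): (-1, 4) → (-3, -4)
T3 rotate counter-clockwise with cos θ = -8/17, sin θ = -15/17: (-3, -4) → (-36/17, 77/17)
T4 rotate counter-clockwise with cos θ = 8/17, sin θ = -15/17: (-36/17, 77/17) → (3, 4)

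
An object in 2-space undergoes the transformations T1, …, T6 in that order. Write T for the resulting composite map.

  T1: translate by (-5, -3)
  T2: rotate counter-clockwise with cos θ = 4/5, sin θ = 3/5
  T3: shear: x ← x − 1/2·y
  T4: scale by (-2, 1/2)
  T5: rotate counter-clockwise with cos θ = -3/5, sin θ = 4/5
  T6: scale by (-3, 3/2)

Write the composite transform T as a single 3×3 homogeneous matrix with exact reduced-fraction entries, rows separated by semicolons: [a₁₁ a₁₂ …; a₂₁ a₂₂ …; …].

T = [-27/25 114/25 -207/25; -147/100 51/25 123/100; 0 0 1]

T1 = [1 0 -5; 0 1 -3; 0 0 1]
T2·T1 = [4/5 -3/5 -11/5; 3/5 4/5 -27/5; 0 0 1]
T3·…·T1 = [1/2 -1 1/2; 3/5 4/5 -27/5; 0 0 1]
T4·…·T1 = [-1 2 -1; 3/10 2/5 -27/10; 0 0 1]
T5·…·T1 = [9/25 -38/25 69/25; -49/50 34/25 41/50; 0 0 1]
T6·…·T1 = [-27/25 114/25 -207/25; -147/100 51/25 123/100; 0 0 1]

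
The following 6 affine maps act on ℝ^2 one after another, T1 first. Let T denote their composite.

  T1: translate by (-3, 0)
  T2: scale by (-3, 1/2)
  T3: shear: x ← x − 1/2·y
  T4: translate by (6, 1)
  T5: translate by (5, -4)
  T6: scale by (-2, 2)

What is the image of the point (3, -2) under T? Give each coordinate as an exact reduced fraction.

T1 translate by (-3, 0): (3, -2) → (0, -2)
T2 scale by (-3, 1/2): (0, -2) → (0, -1)
T3 shear: x ← x − 1/2·y: (0, -1) → (1/2, -1)
T4 translate by (6, 1): (1/2, -1) → (13/2, 0)
T5 translate by (5, -4): (13/2, 0) → (23/2, -4)
T6 scale by (-2, 2): (23/2, -4) → (-23, -8)

T(p) = (-23, -8)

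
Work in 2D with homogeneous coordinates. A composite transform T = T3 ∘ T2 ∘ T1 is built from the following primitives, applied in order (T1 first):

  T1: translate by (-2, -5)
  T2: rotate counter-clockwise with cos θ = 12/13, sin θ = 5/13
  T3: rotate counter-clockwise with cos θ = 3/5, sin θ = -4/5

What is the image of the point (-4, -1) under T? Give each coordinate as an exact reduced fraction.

T(p) = (-534/65, -138/65)

T1 translate by (-2, -5): (-4, -1) → (-6, -6)
T2 rotate counter-clockwise with cos θ = 12/13, sin θ = 5/13: (-6, -6) → (-42/13, -102/13)
T3 rotate counter-clockwise with cos θ = 3/5, sin θ = -4/5: (-42/13, -102/13) → (-534/65, -138/65)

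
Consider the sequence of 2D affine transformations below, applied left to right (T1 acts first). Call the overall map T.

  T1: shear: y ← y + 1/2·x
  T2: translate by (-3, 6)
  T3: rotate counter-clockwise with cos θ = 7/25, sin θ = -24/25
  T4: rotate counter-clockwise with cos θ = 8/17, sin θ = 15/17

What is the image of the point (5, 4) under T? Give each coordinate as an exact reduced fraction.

T1 shear: y ← y + 1/2·x: (5, 4) → (5, 13/2)
T2 translate by (-3, 6): (5, 13/2) → (2, 25/2)
T3 rotate counter-clockwise with cos θ = 7/25, sin θ = -24/25: (2, 25/2) → (314/25, 79/50)
T4 rotate counter-clockwise with cos θ = 8/17, sin θ = 15/17: (314/25, 79/50) → (3839/850, 5026/425)

T(p) = (3839/850, 5026/425)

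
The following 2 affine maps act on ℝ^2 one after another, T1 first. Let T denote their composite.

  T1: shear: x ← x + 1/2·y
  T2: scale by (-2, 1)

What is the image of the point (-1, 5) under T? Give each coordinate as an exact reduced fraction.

T(p) = (-3, 5)

T1 shear: x ← x + 1/2·y: (-1, 5) → (3/2, 5)
T2 scale by (-2, 1): (3/2, 5) → (-3, 5)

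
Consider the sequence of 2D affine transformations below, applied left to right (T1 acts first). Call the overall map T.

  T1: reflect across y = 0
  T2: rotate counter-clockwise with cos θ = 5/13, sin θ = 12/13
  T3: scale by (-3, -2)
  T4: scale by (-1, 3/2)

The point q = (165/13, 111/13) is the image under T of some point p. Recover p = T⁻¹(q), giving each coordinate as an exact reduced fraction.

T1 = [1 0 0; 0 -1 0; 0 0 1]
T2·T1 = [5/13 12/13 0; 12/13 -5/13 0; 0 0 1]
T3·…·T1 = [-15/13 -36/13 0; -24/13 10/13 0; 0 0 1]
T4·…·T1 = [15/13 36/13 0; -36/13 15/13 0; 0 0 1]
det M = 9; M⁻¹ = [5/39 -4/13 0; 4/13 5/39 0; 0 0 1]
M⁻¹ · (165/13, 111/13)ᵀ = (-1, 5)ᵀ

p = (-1, 5)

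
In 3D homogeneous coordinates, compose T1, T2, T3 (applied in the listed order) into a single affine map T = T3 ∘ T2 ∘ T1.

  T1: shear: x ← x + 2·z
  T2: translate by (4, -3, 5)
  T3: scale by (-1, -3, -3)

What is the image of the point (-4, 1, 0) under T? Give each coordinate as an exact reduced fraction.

T1 shear: x ← x + 2·z: (-4, 1, 0) → (-4, 1, 0)
T2 translate by (4, -3, 5): (-4, 1, 0) → (0, -2, 5)
T3 scale by (-1, -3, -3): (0, -2, 5) → (0, 6, -15)

T(p) = (0, 6, -15)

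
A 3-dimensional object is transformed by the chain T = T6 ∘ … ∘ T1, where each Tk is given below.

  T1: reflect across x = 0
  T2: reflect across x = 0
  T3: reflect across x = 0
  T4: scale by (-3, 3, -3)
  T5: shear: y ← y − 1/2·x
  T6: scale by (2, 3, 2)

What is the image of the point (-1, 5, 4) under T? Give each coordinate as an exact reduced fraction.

T1 reflect across x = 0: (-1, 5, 4) → (1, 5, 4)
T2 reflect across x = 0: (1, 5, 4) → (-1, 5, 4)
T3 reflect across x = 0: (-1, 5, 4) → (1, 5, 4)
T4 scale by (-3, 3, -3): (1, 5, 4) → (-3, 15, -12)
T5 shear: y ← y − 1/2·x: (-3, 15, -12) → (-3, 33/2, -12)
T6 scale by (2, 3, 2): (-3, 33/2, -12) → (-6, 99/2, -24)

T(p) = (-6, 99/2, -24)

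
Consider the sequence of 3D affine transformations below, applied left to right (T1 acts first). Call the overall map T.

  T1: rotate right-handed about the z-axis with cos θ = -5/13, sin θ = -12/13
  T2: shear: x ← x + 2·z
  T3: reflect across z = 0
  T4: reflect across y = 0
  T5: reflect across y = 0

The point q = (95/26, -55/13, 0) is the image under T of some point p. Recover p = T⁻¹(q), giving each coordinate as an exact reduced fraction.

p = (5/2, 5, 0)

T1 = [-5/13 12/13 0 0; -12/13 -5/13 0 0; 0 0 1 0; 0 0 0 1]
T2·T1 = [-5/13 12/13 2 0; -12/13 -5/13 0 0; 0 0 1 0; 0 0 0 1]
T3·…·T1 = [-5/13 12/13 2 0; -12/13 -5/13 0 0; 0 0 -1 0; 0 0 0 1]
T4·…·T1 = [-5/13 12/13 2 0; 12/13 5/13 0 0; 0 0 -1 0; 0 0 0 1]
T5·…·T1 = [-5/13 12/13 2 0; -12/13 -5/13 0 0; 0 0 -1 0; 0 0 0 1]
det M = -1; M⁻¹ = [-5/13 -12/13 -10/13 0; 12/13 -5/13 24/13 0; 0 0 -1 0; 0 0 0 1]
M⁻¹ · (95/26, -55/13, 0)ᵀ = (5/2, 5, 0)ᵀ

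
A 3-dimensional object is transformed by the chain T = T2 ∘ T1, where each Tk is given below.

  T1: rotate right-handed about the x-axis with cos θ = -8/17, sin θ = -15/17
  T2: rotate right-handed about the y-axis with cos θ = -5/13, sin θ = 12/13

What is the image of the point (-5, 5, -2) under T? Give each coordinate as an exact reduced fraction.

T1 rotate right-handed about the x-axis with cos θ = -8/17, sin θ = -15/17: (-5, 5, -2) → (-5, -70/17, -59/17)
T2 rotate right-handed about the y-axis with cos θ = -5/13, sin θ = 12/13: (-5, -70/17, -59/17) → (-283/221, -70/17, 1315/221)

T(p) = (-283/221, -70/17, 1315/221)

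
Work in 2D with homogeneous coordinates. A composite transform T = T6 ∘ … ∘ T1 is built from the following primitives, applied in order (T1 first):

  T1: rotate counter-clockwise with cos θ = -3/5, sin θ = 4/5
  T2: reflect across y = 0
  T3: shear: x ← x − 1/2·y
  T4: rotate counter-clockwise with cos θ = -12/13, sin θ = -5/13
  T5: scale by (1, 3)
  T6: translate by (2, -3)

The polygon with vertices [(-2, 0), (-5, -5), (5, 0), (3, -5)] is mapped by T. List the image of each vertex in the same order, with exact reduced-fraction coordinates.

T1 rotate counter-clockwise with cos θ = -3/5, sin θ = 4/5: (-2, 0) → (6/5, -8/5); (-5, -5) → (7, -1); (5, 0) → (-3, 4); (3, -5) → (11/5, 27/5)
T2 reflect across y = 0: (6/5, -8/5) → (6/5, 8/5); (7, -1) → (7, 1); (-3, 4) → (-3, -4); (11/5, 27/5) → (11/5, -27/5)
T3 shear: x ← x − 1/2·y: (6/5, 8/5) → (2/5, 8/5); (7, 1) → (13/2, 1); (-3, -4) → (-1, -4); (11/5, -27/5) → (49/10, -27/5)
T4 rotate counter-clockwise with cos θ = -12/13, sin θ = -5/13: (2/5, 8/5) → (16/65, -106/65); (13/2, 1) → (-73/13, -89/26); (-1, -4) → (-8/13, 53/13); (49/10, -27/5) → (-33/5, 31/10)
T5 scale by (1, 3): (16/65, -106/65) → (16/65, -318/65); (-73/13, -89/26) → (-73/13, -267/26); (-8/13, 53/13) → (-8/13, 159/13); (-33/5, 31/10) → (-33/5, 93/10)
T6 translate by (2, -3): (16/65, -318/65) → (146/65, -513/65); (-73/13, -267/26) → (-47/13, -345/26); (-8/13, 159/13) → (18/13, 120/13); (-33/5, 93/10) → (-23/5, 63/10)

image vertices: (146/65, -513/65), (-47/13, -345/26), (18/13, 120/13), (-23/5, 63/10)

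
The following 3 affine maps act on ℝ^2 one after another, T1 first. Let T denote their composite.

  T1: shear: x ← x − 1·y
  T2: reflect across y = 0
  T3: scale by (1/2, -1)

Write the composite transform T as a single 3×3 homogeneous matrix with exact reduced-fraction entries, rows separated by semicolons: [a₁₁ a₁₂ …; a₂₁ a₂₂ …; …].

T1 = [1 -1 0; 0 1 0; 0 0 1]
T2·T1 = [1 -1 0; 0 -1 0; 0 0 1]
T3·…·T1 = [1/2 -1/2 0; 0 1 0; 0 0 1]

T = [1/2 -1/2 0; 0 1 0; 0 0 1]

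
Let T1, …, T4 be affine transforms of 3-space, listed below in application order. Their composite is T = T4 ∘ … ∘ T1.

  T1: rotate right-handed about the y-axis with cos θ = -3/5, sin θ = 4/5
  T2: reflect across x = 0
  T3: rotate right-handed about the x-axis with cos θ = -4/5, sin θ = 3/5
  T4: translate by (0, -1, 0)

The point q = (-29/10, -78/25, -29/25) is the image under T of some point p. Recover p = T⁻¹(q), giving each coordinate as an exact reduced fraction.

T1 = [-3/5 0 4/5 0; 0 1 0 0; -4/5 0 -3/5 0; 0 0 0 1]
T2·T1 = [3/5 0 -4/5 0; 0 1 0 0; -4/5 0 -3/5 0; 0 0 0 1]
T3·…·T1 = [3/5 0 -4/5 0; 12/25 -4/5 9/25 0; 16/25 3/5 12/25 0; 0 0 0 1]
T4·…·T1 = [3/5 0 -4/5 0; 12/25 -4/5 9/25 -1; 16/25 3/5 12/25 0; 0 0 0 1]
det M = -1; M⁻¹ = [3/5 12/25 16/25 12/25; 0 -4/5 3/5 -4/5; -4/5 9/25 12/25 9/25; 0 0 0 1]
M⁻¹ · (-29/10, -78/25, -29/25)ᵀ = (-7/2, 1, 1)ᵀ

p = (-7/2, 1, 1)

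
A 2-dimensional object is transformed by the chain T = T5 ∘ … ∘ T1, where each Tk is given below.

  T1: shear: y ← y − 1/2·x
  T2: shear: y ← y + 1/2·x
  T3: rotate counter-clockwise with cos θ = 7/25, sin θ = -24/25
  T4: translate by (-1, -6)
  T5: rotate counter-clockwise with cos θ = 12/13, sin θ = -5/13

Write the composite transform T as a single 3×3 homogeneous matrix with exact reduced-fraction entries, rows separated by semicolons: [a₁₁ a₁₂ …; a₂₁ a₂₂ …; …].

T = [-36/325 323/325 -42/13; -323/325 -36/325 -67/13; 0 0 1]

T1 = [1 0 0; -1/2 1 0; 0 0 1]
T2·T1 = [1 0 0; 0 1 0; 0 0 1]
T3·…·T1 = [7/25 24/25 0; -24/25 7/25 0; 0 0 1]
T4·…·T1 = [7/25 24/25 -1; -24/25 7/25 -6; 0 0 1]
T5·…·T1 = [-36/325 323/325 -42/13; -323/325 -36/325 -67/13; 0 0 1]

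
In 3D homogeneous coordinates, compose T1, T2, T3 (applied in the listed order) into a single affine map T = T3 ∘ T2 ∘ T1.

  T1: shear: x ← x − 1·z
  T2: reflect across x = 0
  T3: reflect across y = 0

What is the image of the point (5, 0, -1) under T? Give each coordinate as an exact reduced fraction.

T1 shear: x ← x − 1·z: (5, 0, -1) → (6, 0, -1)
T2 reflect across x = 0: (6, 0, -1) → (-6, 0, -1)
T3 reflect across y = 0: (-6, 0, -1) → (-6, 0, -1)

T(p) = (-6, 0, -1)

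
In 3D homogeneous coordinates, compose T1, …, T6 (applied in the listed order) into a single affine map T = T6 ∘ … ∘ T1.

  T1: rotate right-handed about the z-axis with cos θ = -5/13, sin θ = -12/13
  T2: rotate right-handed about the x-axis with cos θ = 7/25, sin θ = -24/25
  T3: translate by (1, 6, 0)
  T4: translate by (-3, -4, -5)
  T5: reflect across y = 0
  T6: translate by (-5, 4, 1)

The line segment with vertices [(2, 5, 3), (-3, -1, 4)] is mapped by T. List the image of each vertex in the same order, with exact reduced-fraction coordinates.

T1 rotate right-handed about the z-axis with cos θ = -5/13, sin θ = -12/13: (2, 5, 3) → (50/13, -49/13, 3); (-3, -1, 4) → (3/13, 41/13, 4)
T2 rotate right-handed about the x-axis with cos θ = 7/25, sin θ = -24/25: (50/13, -49/13, 3) → (50/13, 593/325, 1449/325); (3/13, 41/13, 4) → (3/13, 307/65, -124/65)
T3 translate by (1, 6, 0): (50/13, 593/325, 1449/325) → (63/13, 2543/325, 1449/325); (3/13, 307/65, -124/65) → (16/13, 697/65, -124/65)
T4 translate by (-3, -4, -5): (63/13, 2543/325, 1449/325) → (24/13, 1243/325, -176/325); (16/13, 697/65, -124/65) → (-23/13, 437/65, -449/65)
T5 reflect across y = 0: (24/13, 1243/325, -176/325) → (24/13, -1243/325, -176/325); (-23/13, 437/65, -449/65) → (-23/13, -437/65, -449/65)
T6 translate by (-5, 4, 1): (24/13, -1243/325, -176/325) → (-41/13, 57/325, 149/325); (-23/13, -437/65, -449/65) → (-88/13, -177/65, -384/65)

image vertices: (-41/13, 57/325, 149/325), (-88/13, -177/65, -384/65)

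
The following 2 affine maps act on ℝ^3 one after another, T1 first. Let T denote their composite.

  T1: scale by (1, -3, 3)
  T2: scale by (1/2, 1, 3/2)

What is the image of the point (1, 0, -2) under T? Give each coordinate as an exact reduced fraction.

T(p) = (1/2, 0, -9)

T1 scale by (1, -3, 3): (1, 0, -2) → (1, 0, -6)
T2 scale by (1/2, 1, 3/2): (1, 0, -6) → (1/2, 0, -9)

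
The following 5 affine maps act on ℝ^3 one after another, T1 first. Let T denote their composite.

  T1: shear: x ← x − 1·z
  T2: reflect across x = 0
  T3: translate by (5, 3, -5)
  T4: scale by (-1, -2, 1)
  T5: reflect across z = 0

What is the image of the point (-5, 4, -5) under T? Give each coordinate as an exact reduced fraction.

T(p) = (-5, -14, 10)

T1 shear: x ← x − 1·z: (-5, 4, -5) → (0, 4, -5)
T2 reflect across x = 0: (0, 4, -5) → (0, 4, -5)
T3 translate by (5, 3, -5): (0, 4, -5) → (5, 7, -10)
T4 scale by (-1, -2, 1): (5, 7, -10) → (-5, -14, -10)
T5 reflect across z = 0: (-5, -14, -10) → (-5, -14, 10)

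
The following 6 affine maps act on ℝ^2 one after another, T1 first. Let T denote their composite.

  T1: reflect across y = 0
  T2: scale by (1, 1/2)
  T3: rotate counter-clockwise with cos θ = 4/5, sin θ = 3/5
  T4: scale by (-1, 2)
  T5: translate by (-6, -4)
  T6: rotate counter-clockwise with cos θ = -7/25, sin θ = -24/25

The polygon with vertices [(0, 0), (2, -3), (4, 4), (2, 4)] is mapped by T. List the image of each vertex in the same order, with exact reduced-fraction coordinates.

image vertices: (-54/25, 172/25), (661/250, 776/125), (76/125, 1332/125), (-268/125, 1224/125)

T1 reflect across y = 0: (0, 0) → (0, 0); (2, -3) → (2, 3); (4, 4) → (4, -4); (2, 4) → (2, -4)
T2 scale by (1, 1/2): (0, 0) → (0, 0); (2, 3) → (2, 3/2); (4, -4) → (4, -2); (2, -4) → (2, -2)
T3 rotate counter-clockwise with cos θ = 4/5, sin θ = 3/5: (0, 0) → (0, 0); (2, 3/2) → (7/10, 12/5); (4, -2) → (22/5, 4/5); (2, -2) → (14/5, -2/5)
T4 scale by (-1, 2): (0, 0) → (0, 0); (7/10, 12/5) → (-7/10, 24/5); (22/5, 4/5) → (-22/5, 8/5); (14/5, -2/5) → (-14/5, -4/5)
T5 translate by (-6, -4): (0, 0) → (-6, -4); (-7/10, 24/5) → (-67/10, 4/5); (-22/5, 8/5) → (-52/5, -12/5); (-14/5, -4/5) → (-44/5, -24/5)
T6 rotate counter-clockwise with cos θ = -7/25, sin θ = -24/25: (-6, -4) → (-54/25, 172/25); (-67/10, 4/5) → (661/250, 776/125); (-52/5, -12/5) → (76/125, 1332/125); (-44/5, -24/5) → (-268/125, 1224/125)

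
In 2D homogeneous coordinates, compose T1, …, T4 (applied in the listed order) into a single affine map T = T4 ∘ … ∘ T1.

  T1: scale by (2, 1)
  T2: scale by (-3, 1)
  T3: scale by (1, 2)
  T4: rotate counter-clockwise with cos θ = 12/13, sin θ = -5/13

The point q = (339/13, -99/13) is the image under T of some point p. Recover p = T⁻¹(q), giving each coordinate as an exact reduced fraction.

T1 = [2 0 0; 0 1 0; 0 0 1]
T2·T1 = [-6 0 0; 0 1 0; 0 0 1]
T3·…·T1 = [-6 0 0; 0 2 0; 0 0 1]
T4·…·T1 = [-72/13 10/13 0; 30/13 24/13 0; 0 0 1]
det M = -12; M⁻¹ = [-2/13 5/78 0; 5/26 6/13 0; 0 0 1]
M⁻¹ · (339/13, -99/13)ᵀ = (-9/2, 3/2)ᵀ

p = (-9/2, 3/2)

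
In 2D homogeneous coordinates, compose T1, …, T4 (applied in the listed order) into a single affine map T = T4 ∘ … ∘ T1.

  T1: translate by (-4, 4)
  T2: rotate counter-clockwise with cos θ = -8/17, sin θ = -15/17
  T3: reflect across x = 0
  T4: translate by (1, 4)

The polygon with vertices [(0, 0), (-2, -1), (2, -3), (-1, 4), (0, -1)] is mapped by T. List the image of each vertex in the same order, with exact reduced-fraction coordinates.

image vertices: (-75/17, 96/17), (-76/17, 134/17), (-14/17, 90/17), (-143/17, 79/17), (-60/17, 104/17)

T1 translate by (-4, 4): (0, 0) → (-4, 4); (-2, -1) → (-6, 3); (2, -3) → (-2, 1); (-1, 4) → (-5, 8); (0, -1) → (-4, 3)
T2 rotate counter-clockwise with cos θ = -8/17, sin θ = -15/17: (-4, 4) → (92/17, 28/17); (-6, 3) → (93/17, 66/17); (-2, 1) → (31/17, 22/17); (-5, 8) → (160/17, 11/17); (-4, 3) → (77/17, 36/17)
T3 reflect across x = 0: (92/17, 28/17) → (-92/17, 28/17); (93/17, 66/17) → (-93/17, 66/17); (31/17, 22/17) → (-31/17, 22/17); (160/17, 11/17) → (-160/17, 11/17); (77/17, 36/17) → (-77/17, 36/17)
T4 translate by (1, 4): (-92/17, 28/17) → (-75/17, 96/17); (-93/17, 66/17) → (-76/17, 134/17); (-31/17, 22/17) → (-14/17, 90/17); (-160/17, 11/17) → (-143/17, 79/17); (-77/17, 36/17) → (-60/17, 104/17)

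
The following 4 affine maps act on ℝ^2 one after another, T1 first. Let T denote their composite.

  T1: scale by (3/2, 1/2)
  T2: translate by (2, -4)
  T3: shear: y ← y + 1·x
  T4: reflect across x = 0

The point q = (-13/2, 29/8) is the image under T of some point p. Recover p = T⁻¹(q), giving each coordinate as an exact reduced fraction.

p = (3, 9/4)

T1 = [3/2 0 0; 0 1/2 0; 0 0 1]
T2·T1 = [3/2 0 2; 0 1/2 -4; 0 0 1]
T3·…·T1 = [3/2 0 2; 3/2 1/2 -2; 0 0 1]
T4·…·T1 = [-3/2 0 -2; 3/2 1/2 -2; 0 0 1]
det M = -3/4; M⁻¹ = [-2/3 0 -4/3; 2 2 8; 0 0 1]
M⁻¹ · (-13/2, 29/8)ᵀ = (3, 9/4)ᵀ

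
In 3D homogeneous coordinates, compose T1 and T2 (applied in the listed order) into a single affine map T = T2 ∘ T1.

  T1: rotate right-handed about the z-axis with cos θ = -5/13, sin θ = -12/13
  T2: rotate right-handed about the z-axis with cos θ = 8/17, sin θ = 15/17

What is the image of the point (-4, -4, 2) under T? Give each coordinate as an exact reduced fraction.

T1 rotate right-handed about the z-axis with cos θ = -5/13, sin θ = -12/13: (-4, -4, 2) → (-28/13, 68/13, 2)
T2 rotate right-handed about the z-axis with cos θ = 8/17, sin θ = 15/17: (-28/13, 68/13, 2) → (-1244/221, 124/221, 2)

T(p) = (-1244/221, 124/221, 2)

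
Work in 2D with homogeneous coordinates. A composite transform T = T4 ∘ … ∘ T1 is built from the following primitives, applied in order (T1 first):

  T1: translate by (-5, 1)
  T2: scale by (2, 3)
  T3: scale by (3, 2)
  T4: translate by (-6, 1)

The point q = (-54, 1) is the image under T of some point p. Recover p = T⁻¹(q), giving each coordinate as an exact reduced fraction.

p = (-3, -1)

T1 = [1 0 -5; 0 1 1; 0 0 1]
T2·T1 = [2 0 -10; 0 3 3; 0 0 1]
T3·…·T1 = [6 0 -30; 0 6 6; 0 0 1]
T4·…·T1 = [6 0 -36; 0 6 7; 0 0 1]
det M = 36; M⁻¹ = [1/6 0 6; 0 1/6 -7/6; 0 0 1]
M⁻¹ · (-54, 1)ᵀ = (-3, -1)ᵀ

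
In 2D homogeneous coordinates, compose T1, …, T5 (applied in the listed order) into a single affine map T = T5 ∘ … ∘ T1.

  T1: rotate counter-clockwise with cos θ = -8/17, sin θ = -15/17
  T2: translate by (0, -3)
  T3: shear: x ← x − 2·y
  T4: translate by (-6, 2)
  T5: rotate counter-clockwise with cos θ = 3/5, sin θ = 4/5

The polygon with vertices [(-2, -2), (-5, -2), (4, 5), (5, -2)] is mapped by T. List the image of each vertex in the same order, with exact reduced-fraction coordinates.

T1 rotate counter-clockwise with cos θ = -8/17, sin θ = -15/17: (-2, -2) → (-14/17, 46/17); (-5, -2) → (10/17, 91/17); (4, 5) → (43/17, -100/17); (5, -2) → (-70/17, -59/17)
T2 translate by (0, -3): (-14/17, 46/17) → (-14/17, -5/17); (10/17, 91/17) → (10/17, 40/17); (43/17, -100/17) → (43/17, -151/17); (-70/17, -59/17) → (-70/17, -110/17)
T3 shear: x ← x − 2·y: (-14/17, -5/17) → (-4/17, -5/17); (10/17, 40/17) → (-70/17, 40/17); (43/17, -151/17) → (345/17, -151/17); (-70/17, -110/17) → (150/17, -110/17)
T4 translate by (-6, 2): (-4/17, -5/17) → (-106/17, 29/17); (-70/17, 40/17) → (-172/17, 74/17); (345/17, -151/17) → (243/17, -117/17); (150/17, -110/17) → (48/17, -76/17)
T5 rotate counter-clockwise with cos θ = 3/5, sin θ = 4/5: (-106/17, 29/17) → (-434/85, -337/85); (-172/17, 74/17) → (-812/85, -466/85); (243/17, -117/17) → (1197/85, 621/85); (48/17, -76/17) → (448/85, -36/85)

image vertices: (-434/85, -337/85), (-812/85, -466/85), (1197/85, 621/85), (448/85, -36/85)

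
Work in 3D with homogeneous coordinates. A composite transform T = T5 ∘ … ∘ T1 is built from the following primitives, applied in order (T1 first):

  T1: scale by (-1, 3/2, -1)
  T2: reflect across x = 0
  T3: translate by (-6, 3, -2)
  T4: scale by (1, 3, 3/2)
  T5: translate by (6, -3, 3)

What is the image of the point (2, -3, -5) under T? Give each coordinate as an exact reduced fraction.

T(p) = (2, -15/2, 15/2)

T1 scale by (-1, 3/2, -1): (2, -3, -5) → (-2, -9/2, 5)
T2 reflect across x = 0: (-2, -9/2, 5) → (2, -9/2, 5)
T3 translate by (-6, 3, -2): (2, -9/2, 5) → (-4, -3/2, 3)
T4 scale by (1, 3, 3/2): (-4, -3/2, 3) → (-4, -9/2, 9/2)
T5 translate by (6, -3, 3): (-4, -9/2, 9/2) → (2, -15/2, 15/2)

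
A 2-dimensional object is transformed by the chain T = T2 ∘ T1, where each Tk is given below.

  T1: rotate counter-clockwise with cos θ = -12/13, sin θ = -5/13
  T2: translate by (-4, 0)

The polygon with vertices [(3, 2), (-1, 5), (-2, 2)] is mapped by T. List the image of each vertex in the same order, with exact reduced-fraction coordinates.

T1 rotate counter-clockwise with cos θ = -12/13, sin θ = -5/13: (3, 2) → (-2, -3); (-1, 5) → (37/13, -55/13); (-2, 2) → (34/13, -14/13)
T2 translate by (-4, 0): (-2, -3) → (-6, -3); (37/13, -55/13) → (-15/13, -55/13); (34/13, -14/13) → (-18/13, -14/13)

image vertices: (-6, -3), (-15/13, -55/13), (-18/13, -14/13)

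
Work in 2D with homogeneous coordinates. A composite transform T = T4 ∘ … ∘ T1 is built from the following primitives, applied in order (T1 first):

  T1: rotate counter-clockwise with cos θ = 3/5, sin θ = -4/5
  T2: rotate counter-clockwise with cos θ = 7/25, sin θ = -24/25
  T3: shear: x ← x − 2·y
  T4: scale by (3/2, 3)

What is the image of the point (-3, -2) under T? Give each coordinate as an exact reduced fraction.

T(p) = (-21/2, 54/5)

T1 rotate counter-clockwise with cos θ = 3/5, sin θ = -4/5: (-3, -2) → (-17/5, 6/5)
T2 rotate counter-clockwise with cos θ = 7/25, sin θ = -24/25: (-17/5, 6/5) → (1/5, 18/5)
T3 shear: x ← x − 2·y: (1/5, 18/5) → (-7, 18/5)
T4 scale by (3/2, 3): (-7, 18/5) → (-21/2, 54/5)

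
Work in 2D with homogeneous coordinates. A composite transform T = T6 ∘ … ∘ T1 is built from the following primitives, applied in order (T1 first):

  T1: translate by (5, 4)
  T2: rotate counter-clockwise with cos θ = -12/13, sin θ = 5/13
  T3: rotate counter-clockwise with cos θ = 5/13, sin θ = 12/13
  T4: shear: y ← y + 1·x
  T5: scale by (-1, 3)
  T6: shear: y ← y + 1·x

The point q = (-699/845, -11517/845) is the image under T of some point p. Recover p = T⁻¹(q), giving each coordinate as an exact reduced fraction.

p = (-2, 1/5)

T1 = [1 0 5; 0 1 4; 0 0 1]
T2·T1 = [-12/13 -5/13 -80/13; 5/13 -12/13 -23/13; 0 0 1]
T3·…·T1 = [-120/169 119/169 -124/169; -119/169 -120/169 -1075/169; 0 0 1]
T4·…·T1 = [-120/169 119/169 -124/169; -239/169 -1/169 -1199/169; 0 0 1]
T5·…·T1 = [120/169 -119/169 124/169; -717/169 -3/169 -3597/169; 0 0 1]
T6·…·T1 = [120/169 -119/169 124/169; -597/169 -122/169 -3473/169; 0 0 1]
det M = -3; M⁻¹ = [122/507 -119/507 -5; -199/169 -40/169 -4; 0 0 1]
M⁻¹ · (-699/845, -11517/845)ᵀ = (-2, 1/5)ᵀ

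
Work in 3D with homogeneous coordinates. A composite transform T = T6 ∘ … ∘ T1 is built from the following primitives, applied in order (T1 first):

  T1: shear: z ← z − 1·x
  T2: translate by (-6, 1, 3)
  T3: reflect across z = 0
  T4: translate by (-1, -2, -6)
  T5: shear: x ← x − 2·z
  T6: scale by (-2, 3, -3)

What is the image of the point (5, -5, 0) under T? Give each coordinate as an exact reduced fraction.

T1 shear: z ← z − 1·x: (5, -5, 0) → (5, -5, -5)
T2 translate by (-6, 1, 3): (5, -5, -5) → (-1, -4, -2)
T3 reflect across z = 0: (-1, -4, -2) → (-1, -4, 2)
T4 translate by (-1, -2, -6): (-1, -4, 2) → (-2, -6, -4)
T5 shear: x ← x − 2·z: (-2, -6, -4) → (6, -6, -4)
T6 scale by (-2, 3, -3): (6, -6, -4) → (-12, -18, 12)

T(p) = (-12, -18, 12)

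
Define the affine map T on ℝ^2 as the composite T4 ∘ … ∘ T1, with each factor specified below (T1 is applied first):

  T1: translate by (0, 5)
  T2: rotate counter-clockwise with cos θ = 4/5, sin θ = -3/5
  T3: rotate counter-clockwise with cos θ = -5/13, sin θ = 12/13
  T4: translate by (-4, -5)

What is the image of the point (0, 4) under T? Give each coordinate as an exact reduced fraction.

T(p) = (-827/65, -181/65)

T1 translate by (0, 5): (0, 4) → (0, 9)
T2 rotate counter-clockwise with cos θ = 4/5, sin θ = -3/5: (0, 9) → (27/5, 36/5)
T3 rotate counter-clockwise with cos θ = -5/13, sin θ = 12/13: (27/5, 36/5) → (-567/65, 144/65)
T4 translate by (-4, -5): (-567/65, 144/65) → (-827/65, -181/65)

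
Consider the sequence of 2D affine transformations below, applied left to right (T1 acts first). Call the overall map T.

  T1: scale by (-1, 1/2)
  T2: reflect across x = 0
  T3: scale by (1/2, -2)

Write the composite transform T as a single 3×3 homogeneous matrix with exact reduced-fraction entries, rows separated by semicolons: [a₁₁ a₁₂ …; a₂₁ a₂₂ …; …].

T1 = [-1 0 0; 0 1/2 0; 0 0 1]
T2·T1 = [1 0 0; 0 1/2 0; 0 0 1]
T3·…·T1 = [1/2 0 0; 0 -1 0; 0 0 1]

T = [1/2 0 0; 0 -1 0; 0 0 1]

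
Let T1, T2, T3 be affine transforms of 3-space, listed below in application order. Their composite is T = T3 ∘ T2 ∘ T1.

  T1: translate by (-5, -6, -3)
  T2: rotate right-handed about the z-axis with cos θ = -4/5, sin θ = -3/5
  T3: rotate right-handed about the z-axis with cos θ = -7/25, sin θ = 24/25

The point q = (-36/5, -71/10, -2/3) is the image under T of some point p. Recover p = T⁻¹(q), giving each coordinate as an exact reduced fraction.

p = (7/2, -4, 7/3)

T1 = [1 0 0 -5; 0 1 0 -6; 0 0 1 -3; 0 0 0 1]
T2·T1 = [-4/5 3/5 0 2/5; -3/5 -4/5 0 39/5; 0 0 1 -3; 0 0 0 1]
T3·…·T1 = [4/5 3/5 0 -38/5; -3/5 4/5 0 -9/5; 0 0 1 -3; 0 0 0 1]
det M = 1; M⁻¹ = [4/5 -3/5 0 5; 3/5 4/5 0 6; 0 0 1 3; 0 0 0 1]
M⁻¹ · (-36/5, -71/10, -2/3)ᵀ = (7/2, -4, 7/3)ᵀ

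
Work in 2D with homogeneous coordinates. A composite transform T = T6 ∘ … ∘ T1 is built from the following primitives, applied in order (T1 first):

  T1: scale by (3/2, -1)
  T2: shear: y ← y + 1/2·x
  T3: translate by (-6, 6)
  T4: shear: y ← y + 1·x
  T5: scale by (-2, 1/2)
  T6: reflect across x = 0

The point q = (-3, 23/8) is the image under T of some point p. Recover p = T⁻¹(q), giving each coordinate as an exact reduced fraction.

p = (3, 1)

T1 = [3/2 0 0; 0 -1 0; 0 0 1]
T2·T1 = [3/2 0 0; 3/4 -1 0; 0 0 1]
T3·…·T1 = [3/2 0 -6; 3/4 -1 6; 0 0 1]
T4·…·T1 = [3/2 0 -6; 9/4 -1 0; 0 0 1]
T5·…·T1 = [-3 0 12; 9/8 -1/2 0; 0 0 1]
T6·…·T1 = [3 0 -12; 9/8 -1/2 0; 0 0 1]
det M = -3/2; M⁻¹ = [1/3 0 4; 3/4 -2 9; 0 0 1]
M⁻¹ · (-3, 23/8)ᵀ = (3, 1)ᵀ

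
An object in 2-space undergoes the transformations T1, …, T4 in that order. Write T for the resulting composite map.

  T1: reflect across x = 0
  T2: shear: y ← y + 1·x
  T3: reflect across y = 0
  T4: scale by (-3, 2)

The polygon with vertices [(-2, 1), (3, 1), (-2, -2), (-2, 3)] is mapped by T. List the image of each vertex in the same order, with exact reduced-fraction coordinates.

T1 reflect across x = 0: (-2, 1) → (2, 1); (3, 1) → (-3, 1); (-2, -2) → (2, -2); (-2, 3) → (2, 3)
T2 shear: y ← y + 1·x: (2, 1) → (2, 3); (-3, 1) → (-3, -2); (2, -2) → (2, 0); (2, 3) → (2, 5)
T3 reflect across y = 0: (2, 3) → (2, -3); (-3, -2) → (-3, 2); (2, 0) → (2, 0); (2, 5) → (2, -5)
T4 scale by (-3, 2): (2, -3) → (-6, -6); (-3, 2) → (9, 4); (2, 0) → (-6, 0); (2, -5) → (-6, -10)

image vertices: (-6, -6), (9, 4), (-6, 0), (-6, -10)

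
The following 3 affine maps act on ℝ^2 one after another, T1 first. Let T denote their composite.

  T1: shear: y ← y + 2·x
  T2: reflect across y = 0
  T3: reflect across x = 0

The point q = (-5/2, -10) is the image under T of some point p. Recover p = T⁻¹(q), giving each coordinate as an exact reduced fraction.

p = (5/2, 5)

T1 = [1 0 0; 2 1 0; 0 0 1]
T2·T1 = [1 0 0; -2 -1 0; 0 0 1]
T3·…·T1 = [-1 0 0; -2 -1 0; 0 0 1]
det M = 1; M⁻¹ = [-1 0 0; 2 -1 0; 0 0 1]
M⁻¹ · (-5/2, -10)ᵀ = (5/2, 5)ᵀ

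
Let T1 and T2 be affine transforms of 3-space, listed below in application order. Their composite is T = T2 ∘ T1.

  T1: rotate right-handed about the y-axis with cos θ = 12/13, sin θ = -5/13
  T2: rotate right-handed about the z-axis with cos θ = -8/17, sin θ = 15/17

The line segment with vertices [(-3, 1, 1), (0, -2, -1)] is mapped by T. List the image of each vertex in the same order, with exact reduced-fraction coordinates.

image vertices: (133/221, -719/221, -3/13), (350/221, 283/221, -12/13)

T1 rotate right-handed about the y-axis with cos θ = 12/13, sin θ = -5/13: (-3, 1, 1) → (-41/13, 1, -3/13); (0, -2, -1) → (5/13, -2, -12/13)
T2 rotate right-handed about the z-axis with cos θ = -8/17, sin θ = 15/17: (-41/13, 1, -3/13) → (133/221, -719/221, -3/13); (5/13, -2, -12/13) → (350/221, 283/221, -12/13)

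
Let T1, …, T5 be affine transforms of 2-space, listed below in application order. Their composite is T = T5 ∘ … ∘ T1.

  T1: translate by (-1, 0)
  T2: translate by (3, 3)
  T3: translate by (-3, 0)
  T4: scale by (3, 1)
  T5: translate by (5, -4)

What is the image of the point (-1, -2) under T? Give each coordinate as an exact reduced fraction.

T1 translate by (-1, 0): (-1, -2) → (-2, -2)
T2 translate by (3, 3): (-2, -2) → (1, 1)
T3 translate by (-3, 0): (1, 1) → (-2, 1)
T4 scale by (3, 1): (-2, 1) → (-6, 1)
T5 translate by (5, -4): (-6, 1) → (-1, -3)

T(p) = (-1, -3)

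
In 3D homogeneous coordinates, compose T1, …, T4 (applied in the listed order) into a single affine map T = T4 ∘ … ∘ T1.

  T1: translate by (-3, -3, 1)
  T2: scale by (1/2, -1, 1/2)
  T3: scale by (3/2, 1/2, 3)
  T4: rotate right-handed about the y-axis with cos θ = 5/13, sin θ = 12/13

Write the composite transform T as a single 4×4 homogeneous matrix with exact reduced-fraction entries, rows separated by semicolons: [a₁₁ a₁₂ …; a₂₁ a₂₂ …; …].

T1 = [1 0 0 -3; 0 1 0 -3; 0 0 1 1; 0 0 0 1]
T2·T1 = [1/2 0 0 -3/2; 0 -1 0 3; 0 0 1/2 1/2; 0 0 0 1]
T3·…·T1 = [3/4 0 0 -9/4; 0 -1/2 0 3/2; 0 0 3/2 3/2; 0 0 0 1]
T4·…·T1 = [15/52 0 18/13 27/52; 0 -1/2 0 3/2; -9/13 0 15/26 69/26; 0 0 0 1]

T = [15/52 0 18/13 27/52; 0 -1/2 0 3/2; -9/13 0 15/26 69/26; 0 0 0 1]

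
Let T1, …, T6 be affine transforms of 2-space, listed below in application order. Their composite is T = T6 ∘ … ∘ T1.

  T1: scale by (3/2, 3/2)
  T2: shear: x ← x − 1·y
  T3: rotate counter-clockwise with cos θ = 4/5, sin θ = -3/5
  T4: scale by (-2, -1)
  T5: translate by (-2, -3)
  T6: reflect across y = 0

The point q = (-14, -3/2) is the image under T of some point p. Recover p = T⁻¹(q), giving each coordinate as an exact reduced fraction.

p = (5, 0)

T1 = [3/2 0 0; 0 3/2 0; 0 0 1]
T2·T1 = [3/2 -3/2 0; 0 3/2 0; 0 0 1]
T3·…·T1 = [6/5 -3/10 0; -9/10 21/10 0; 0 0 1]
T4·…·T1 = [-12/5 3/5 0; 9/10 -21/10 0; 0 0 1]
T5·…·T1 = [-12/5 3/5 -2; 9/10 -21/10 -3; 0 0 1]
T6·…·T1 = [-12/5 3/5 -2; -9/10 21/10 3; 0 0 1]
det M = -9/2; M⁻¹ = [-7/15 2/15 -4/3; -1/5 8/15 -2; 0 0 1]
M⁻¹ · (-14, -3/2)ᵀ = (5, 0)ᵀ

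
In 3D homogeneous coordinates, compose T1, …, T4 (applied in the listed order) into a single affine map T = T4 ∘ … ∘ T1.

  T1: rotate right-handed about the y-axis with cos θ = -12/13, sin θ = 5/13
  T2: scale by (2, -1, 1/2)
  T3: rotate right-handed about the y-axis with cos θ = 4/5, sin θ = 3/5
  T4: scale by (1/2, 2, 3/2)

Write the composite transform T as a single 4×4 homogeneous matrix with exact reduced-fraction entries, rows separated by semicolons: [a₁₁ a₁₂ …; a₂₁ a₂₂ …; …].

T1 = [-12/13 0 5/13 0; 0 1 0 0; -5/13 0 -12/13 0; 0 0 0 1]
T2·T1 = [-24/13 0 10/13 0; 0 -1 0 0; -5/26 0 -6/13 0; 0 0 0 1]
T3·…·T1 = [-207/130 0 22/65 0; 0 -1 0 0; 62/65 0 -54/65 0; 0 0 0 1]
T4·…·T1 = [-207/260 0 11/65 0; 0 -2 0 0; 93/65 0 -81/65 0; 0 0 0 1]

T = [-207/260 0 11/65 0; 0 -2 0 0; 93/65 0 -81/65 0; 0 0 0 1]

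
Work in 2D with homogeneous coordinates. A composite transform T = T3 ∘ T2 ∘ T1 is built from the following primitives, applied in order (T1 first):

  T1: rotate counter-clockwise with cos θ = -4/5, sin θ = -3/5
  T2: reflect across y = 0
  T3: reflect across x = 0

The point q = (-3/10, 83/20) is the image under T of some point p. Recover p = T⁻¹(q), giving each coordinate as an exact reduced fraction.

T1 = [-4/5 3/5 0; -3/5 -4/5 0; 0 0 1]
T2·T1 = [-4/5 3/5 0; 3/5 4/5 0; 0 0 1]
T3·…·T1 = [4/5 -3/5 0; 3/5 4/5 0; 0 0 1]
det M = 1; M⁻¹ = [4/5 3/5 0; -3/5 4/5 0; 0 0 1]
M⁻¹ · (-3/10, 83/20)ᵀ = (9/4, 7/2)ᵀ

p = (9/4, 7/2)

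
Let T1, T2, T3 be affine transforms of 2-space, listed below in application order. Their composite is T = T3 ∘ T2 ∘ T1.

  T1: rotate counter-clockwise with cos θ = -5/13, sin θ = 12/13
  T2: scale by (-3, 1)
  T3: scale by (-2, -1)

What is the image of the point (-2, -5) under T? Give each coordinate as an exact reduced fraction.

T(p) = (420/13, -1/13)

T1 rotate counter-clockwise with cos θ = -5/13, sin θ = 12/13: (-2, -5) → (70/13, 1/13)
T2 scale by (-3, 1): (70/13, 1/13) → (-210/13, 1/13)
T3 scale by (-2, -1): (-210/13, 1/13) → (420/13, -1/13)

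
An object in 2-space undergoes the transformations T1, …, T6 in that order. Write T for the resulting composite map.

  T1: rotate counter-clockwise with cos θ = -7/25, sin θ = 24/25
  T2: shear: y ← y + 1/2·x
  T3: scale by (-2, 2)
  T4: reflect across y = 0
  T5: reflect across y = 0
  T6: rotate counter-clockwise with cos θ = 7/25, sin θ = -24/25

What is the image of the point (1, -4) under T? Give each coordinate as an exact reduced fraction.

T1 rotate counter-clockwise with cos θ = -7/25, sin θ = 24/25: (1, -4) → (89/25, 52/25)
T2 shear: y ← y + 1/2·x: (89/25, 52/25) → (89/25, 193/50)
T3 scale by (-2, 2): (89/25, 193/50) → (-178/25, 193/25)
T4 reflect across y = 0: (-178/25, 193/25) → (-178/25, -193/25)
T5 reflect across y = 0: (-178/25, -193/25) → (-178/25, 193/25)
T6 rotate counter-clockwise with cos θ = 7/25, sin θ = -24/25: (-178/25, 193/25) → (3386/625, 5623/625)

T(p) = (3386/625, 5623/625)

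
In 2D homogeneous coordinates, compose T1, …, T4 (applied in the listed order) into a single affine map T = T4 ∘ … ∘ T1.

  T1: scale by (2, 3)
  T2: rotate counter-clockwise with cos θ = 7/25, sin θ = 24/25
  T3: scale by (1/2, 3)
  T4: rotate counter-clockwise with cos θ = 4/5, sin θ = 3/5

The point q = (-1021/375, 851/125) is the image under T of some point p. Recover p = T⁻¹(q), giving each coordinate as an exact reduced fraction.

T1 = [2 0 0; 0 3 0; 0 0 1]
T2·T1 = [14/25 -72/25 0; 48/25 21/25 0; 0 0 1]
T3·…·T1 = [7/25 -36/25 0; 144/25 63/25 0; 0 0 1]
T4·…·T1 = [-404/125 -333/125 0; 597/125 144/125 0; 0 0 1]
det M = 9; M⁻¹ = [16/125 37/125 0; -199/375 -404/1125 0; 0 0 1]
M⁻¹ · (-1021/375, 851/125)ᵀ = (5/3, -1)ᵀ

p = (5/3, -1)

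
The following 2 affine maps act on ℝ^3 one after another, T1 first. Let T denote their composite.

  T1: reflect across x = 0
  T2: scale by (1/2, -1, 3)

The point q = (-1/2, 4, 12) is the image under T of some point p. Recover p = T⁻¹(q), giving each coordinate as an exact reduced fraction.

p = (1, -4, 4)

T1 = [-1 0 0 0; 0 1 0 0; 0 0 1 0; 0 0 0 1]
T2·T1 = [-1/2 0 0 0; 0 -1 0 0; 0 0 3 0; 0 0 0 1]
det M = 3/2; M⁻¹ = [-2 0 0 0; 0 -1 0 0; 0 0 1/3 0; 0 0 0 1]
M⁻¹ · (-1/2, 4, 12)ᵀ = (1, -4, 4)ᵀ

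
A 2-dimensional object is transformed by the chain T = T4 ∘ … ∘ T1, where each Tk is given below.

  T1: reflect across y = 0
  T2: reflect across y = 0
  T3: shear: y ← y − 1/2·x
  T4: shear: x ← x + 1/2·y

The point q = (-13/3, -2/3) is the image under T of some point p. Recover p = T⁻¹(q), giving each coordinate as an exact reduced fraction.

p = (-4, -8/3)

T1 = [1 0 0; 0 -1 0; 0 0 1]
T2·T1 = [1 0 0; 0 1 0; 0 0 1]
T3·…·T1 = [1 0 0; -1/2 1 0; 0 0 1]
T4·…·T1 = [3/4 1/2 0; -1/2 1 0; 0 0 1]
det M = 1; M⁻¹ = [1 -1/2 0; 1/2 3/4 0; 0 0 1]
M⁻¹ · (-13/3, -2/3)ᵀ = (-4, -8/3)ᵀ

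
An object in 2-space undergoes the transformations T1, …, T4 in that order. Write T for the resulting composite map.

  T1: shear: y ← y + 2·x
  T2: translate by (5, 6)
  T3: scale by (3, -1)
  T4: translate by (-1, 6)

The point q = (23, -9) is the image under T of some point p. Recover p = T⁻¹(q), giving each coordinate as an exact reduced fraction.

T1 = [1 0 0; 2 1 0; 0 0 1]
T2·T1 = [1 0 5; 2 1 6; 0 0 1]
T3·…·T1 = [3 0 15; -2 -1 -6; 0 0 1]
T4·…·T1 = [3 0 14; -2 -1 0; 0 0 1]
det M = -3; M⁻¹ = [1/3 0 -14/3; -2/3 -1 28/3; 0 0 1]
M⁻¹ · (23, -9)ᵀ = (3, 3)ᵀ

p = (3, 3)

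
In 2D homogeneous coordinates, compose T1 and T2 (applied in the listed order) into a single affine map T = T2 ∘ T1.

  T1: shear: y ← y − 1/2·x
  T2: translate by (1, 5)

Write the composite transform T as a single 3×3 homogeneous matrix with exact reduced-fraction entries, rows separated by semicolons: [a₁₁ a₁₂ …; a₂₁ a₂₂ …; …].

T = [1 0 1; -1/2 1 5; 0 0 1]

T1 = [1 0 0; -1/2 1 0; 0 0 1]
T2·T1 = [1 0 1; -1/2 1 5; 0 0 1]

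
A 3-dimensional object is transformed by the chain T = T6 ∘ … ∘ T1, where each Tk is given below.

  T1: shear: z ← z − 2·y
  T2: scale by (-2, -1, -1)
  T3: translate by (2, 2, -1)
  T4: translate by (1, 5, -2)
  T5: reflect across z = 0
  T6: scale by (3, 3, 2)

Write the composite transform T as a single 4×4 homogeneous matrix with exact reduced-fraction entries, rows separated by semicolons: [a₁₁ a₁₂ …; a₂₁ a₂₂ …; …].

T = [-6 0 0 9; 0 -3 0 21; 0 -4 2 6; 0 0 0 1]

T1 = [1 0 0 0; 0 1 0 0; 0 -2 1 0; 0 0 0 1]
T2·T1 = [-2 0 0 0; 0 -1 0 0; 0 2 -1 0; 0 0 0 1]
T3·…·T1 = [-2 0 0 2; 0 -1 0 2; 0 2 -1 -1; 0 0 0 1]
T4·…·T1 = [-2 0 0 3; 0 -1 0 7; 0 2 -1 -3; 0 0 0 1]
T5·…·T1 = [-2 0 0 3; 0 -1 0 7; 0 -2 1 3; 0 0 0 1]
T6·…·T1 = [-6 0 0 9; 0 -3 0 21; 0 -4 2 6; 0 0 0 1]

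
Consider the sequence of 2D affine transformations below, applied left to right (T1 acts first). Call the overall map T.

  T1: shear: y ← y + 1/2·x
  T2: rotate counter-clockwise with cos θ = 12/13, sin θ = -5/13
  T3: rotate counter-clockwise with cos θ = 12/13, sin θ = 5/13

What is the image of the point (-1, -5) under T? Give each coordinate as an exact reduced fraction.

T1 shear: y ← y + 1/2·x: (-1, -5) → (-1, -11/2)
T2 rotate counter-clockwise with cos θ = 12/13, sin θ = -5/13: (-1, -11/2) → (-79/26, -61/13)
T3 rotate counter-clockwise with cos θ = 12/13, sin θ = 5/13: (-79/26, -61/13) → (-1, -11/2)

T(p) = (-1, -11/2)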